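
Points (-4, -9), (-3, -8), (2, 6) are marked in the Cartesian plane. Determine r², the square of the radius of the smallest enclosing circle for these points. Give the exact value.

Call the three points A, B, C in the order given.
Side lengths²: AB² = 2, AC² = 261, BC² = 221.
Since AC² = 261 ≥ 221 + 2 = 223, the angle opposite AC is not acute, so the smallest enclosing circle has AC as diameter.
Centre = midpoint of AC = (-1, -1.5), r² = 261/4 = 65.25.

65.25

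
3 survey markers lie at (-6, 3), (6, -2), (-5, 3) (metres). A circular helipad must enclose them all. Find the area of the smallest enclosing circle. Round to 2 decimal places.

Call the three points A, B, C in the order given.
Side lengths²: AB² = 169, AC² = 1, BC² = 146.
Since AB² = 169 ≥ 146 + 1 = 147, the angle opposite AB is not acute, so the smallest enclosing circle has AB as diameter.
Centre = midpoint of AB = (0, 0.5), r² = 169/4 = 42.25.
Area = π·r² = π·42.25 ≈ 132.73.

132.73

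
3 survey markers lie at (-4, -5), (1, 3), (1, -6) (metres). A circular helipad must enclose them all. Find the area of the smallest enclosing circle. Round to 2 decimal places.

72.70

Call the three points A, B, C in the order given.
Side lengths²: AB² = 89, AC² = 26, BC² = 81.
Since AB² = 89 < 81 + 26 = 107, the triangle is acute, so the smallest enclosing circle is the circumcircle.
Circumcentre = (-0.7, -1.5), r² = 23.14.
Area = π·r² = π·23.14 ≈ 72.70.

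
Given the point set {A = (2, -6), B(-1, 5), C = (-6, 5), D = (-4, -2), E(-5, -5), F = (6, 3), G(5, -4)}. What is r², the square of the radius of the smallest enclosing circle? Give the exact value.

50.5

The minimum enclosing circle of a finite set is fixed by two of the points (as a diameter) or three (as a circumcircle).
The farthest pair is C–G with squared distance 202. The circle on this segment as diameter has centre (-0.5, 0.5) and r² = 202/4 = 50.5.
Check A: distance² to centre = 48.5 ≤ 50.5, so it lies inside.
All remaining points lie in this disk, and no smaller disk contains both endpoints, so this is the minimum enclosing circle.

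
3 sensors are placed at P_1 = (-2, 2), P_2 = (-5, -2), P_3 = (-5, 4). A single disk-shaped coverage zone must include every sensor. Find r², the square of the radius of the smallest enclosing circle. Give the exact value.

Side lengths²: P_1P_2² = 25, P_1P_3² = 13, P_2P_3² = 36.
Since P_2P_3² = 36 < 25 + 13 = 38, the triangle is acute, so the smallest enclosing circle is the circumcircle.
Circumcentre = (-29/6, 1), r² = 325/36.

325/36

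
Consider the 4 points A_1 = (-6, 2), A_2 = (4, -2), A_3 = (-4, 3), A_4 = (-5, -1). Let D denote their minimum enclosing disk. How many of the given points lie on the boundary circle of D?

By Welzl's lemma the MEC is supported by two points (diametrically opposite) or three points (on a circumcircle).
The farthest pair is A_1–A_2 with squared distance 116. The circle on this segment as diameter has centre (-1, 0) and r² = 116/4 = 29.
Check A_3: distance² to centre = 18 ≤ 29, so it lies inside.
All remaining points lie in this disk, and no smaller disk contains both endpoints, so this is the minimum enclosing circle.
The points at distance exactly r from the centre are A_1, A_2 — 2 points.

2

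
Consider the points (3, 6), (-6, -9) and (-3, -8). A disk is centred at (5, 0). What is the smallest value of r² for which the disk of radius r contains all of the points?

202

The required radius is the distance from (5, 0) to the farthest point.
Squared distances: 40, 202, 128.
Maximum is 202, attained at (-6, -9).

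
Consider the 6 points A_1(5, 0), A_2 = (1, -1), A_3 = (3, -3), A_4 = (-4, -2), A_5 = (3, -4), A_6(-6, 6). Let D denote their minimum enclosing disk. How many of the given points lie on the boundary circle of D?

2

The farthest pair is A_5–A_6 with squared distance 181. The circle on this segment as diameter has centre (-1.5, 1) and r² = 181/4 = 45.25.
Check A_1: distance² to centre = 43.25 ≤ 45.25, so it lies inside.
All remaining points lie in this disk, and no smaller disk contains both endpoints, so this is the minimum enclosing circle.
The points at distance exactly r from the centre are A_5, A_6 — 2 points.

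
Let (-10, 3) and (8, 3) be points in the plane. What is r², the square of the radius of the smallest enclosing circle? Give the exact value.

81

The smallest circle enclosing two points has them as diameter endpoints.
Centre = midpoint = (-1, 3); r² = |(-10, 3)−(8, 3)|²/4 = 324/4 = 81.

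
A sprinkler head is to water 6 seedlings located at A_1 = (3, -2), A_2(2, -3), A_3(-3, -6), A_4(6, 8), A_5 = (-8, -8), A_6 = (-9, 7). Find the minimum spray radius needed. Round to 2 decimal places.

By Welzl's lemma the MEC is supported by two points (diametrically opposite) or three points (on a circumcircle).
The farthest pair is A_4–A_5 with squared distance 452. The circle on this segment as diameter has centre (-1, 0) and r² = 452/4 = 113.
Check A_1: distance² to centre = 20 ≤ 113, so it lies inside.
All remaining points lie in this disk, and no smaller disk contains both endpoints, so this is the minimum enclosing circle.
r = √113 ≈ 10.63.

10.63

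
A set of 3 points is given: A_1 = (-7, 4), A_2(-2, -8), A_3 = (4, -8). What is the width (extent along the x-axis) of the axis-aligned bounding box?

11

max x = 4, min x = -7, so width = 11.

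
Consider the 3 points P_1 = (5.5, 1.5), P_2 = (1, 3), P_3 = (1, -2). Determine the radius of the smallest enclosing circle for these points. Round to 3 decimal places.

3.005

Side lengths²: P_1P_2² = 22.5, P_1P_3² = 32.5, P_2P_3² = 25.
Since P_1P_3² = 32.5 < 25 + 22.5 = 47.5, the triangle is acute, so the smallest enclosing circle is the circumcircle.
Circumcentre = (8/3, 0.5), r² = 325/36.
r = √(325/36) ≈ 3.005.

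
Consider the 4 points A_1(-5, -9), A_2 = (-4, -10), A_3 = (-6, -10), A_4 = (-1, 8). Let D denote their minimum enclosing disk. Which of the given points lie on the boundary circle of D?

By Welzl's lemma the MEC is supported by two points (diametrically opposite) or three points (on a circumcircle).
The farthest pair is A_3–A_4 with squared distance 349. The circle on this segment as diameter has centre (-3.5, -1) and r² = 349/4 = 87.25.
Check A_1: distance² to centre = 66.25 ≤ 87.25, so it lies inside.
All remaining points lie in this disk, and no smaller disk contains both endpoints, so this is the minimum enclosing circle.
The points at distance exactly r from the centre are A_3, A_4 — 2 points.

A_3, A_4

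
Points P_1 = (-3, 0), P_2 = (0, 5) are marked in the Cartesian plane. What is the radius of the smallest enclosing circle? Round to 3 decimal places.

2.915

The smallest circle enclosing two points has them as diameter endpoints.
Centre = midpoint = (-1.5, 2.5); r² = |P_1P_2|²/4 = 34/4 = 8.5.
r = √(8.5) ≈ 2.915.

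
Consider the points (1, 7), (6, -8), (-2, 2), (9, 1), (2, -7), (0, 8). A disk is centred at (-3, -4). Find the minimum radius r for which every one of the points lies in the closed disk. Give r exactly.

13

The required radius is the distance from (-3, -4) to the farthest point.
Squared distances: 137, 97, 37, 169, 34, 153.
Maximum is 169, attained at (9, 1).
r = √169 = 13.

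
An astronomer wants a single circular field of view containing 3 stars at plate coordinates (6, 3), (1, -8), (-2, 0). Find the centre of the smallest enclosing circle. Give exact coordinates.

Call the three points A, B, C in the order given.
Side lengths²: AB² = 146, AC² = 73, BC² = 73.
Since AB² = 146 ≥ 73 + 73 = 146, the angle opposite AB is not acute, so the smallest enclosing circle has AB as diameter.
Centre = midpoint of AB = (3.5, -2.5), r² = 146/4 = 36.5.
Centre = (3.5, -2.5).

(3.5, -2.5)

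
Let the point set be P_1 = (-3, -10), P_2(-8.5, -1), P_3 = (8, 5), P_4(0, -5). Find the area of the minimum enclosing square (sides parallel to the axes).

272.25

The bounding box has width 16.5 and height 15.
An axis-aligned square enclosing the set must have side ≥ max(width, height).
So the minimum side is max(16.5, 15) = 16.5.
Area = 16.5² = 272.25.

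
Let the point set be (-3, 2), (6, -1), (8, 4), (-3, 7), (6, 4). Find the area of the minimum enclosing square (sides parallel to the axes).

The bounding box has width 11 and height 8.
An axis-aligned square enclosing the set must have side ≥ max(width, height).
So the minimum side is max(11, 8) = 11.
Area = 11² = 121.

121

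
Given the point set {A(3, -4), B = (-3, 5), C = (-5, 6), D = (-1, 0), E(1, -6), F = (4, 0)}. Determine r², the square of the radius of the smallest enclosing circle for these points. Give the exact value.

A smallest enclosing disk is always determined by at most three of the input points on its boundary.
The farthest pair is C–E with squared distance 180. The circle on this segment as diameter has centre (-2, 0) and r² = 180/4 = 45.
Check A: distance² to centre = 41 ≤ 45, so it lies inside.
All remaining points lie in this disk, and no smaller disk contains both endpoints, so this is the minimum enclosing circle.

45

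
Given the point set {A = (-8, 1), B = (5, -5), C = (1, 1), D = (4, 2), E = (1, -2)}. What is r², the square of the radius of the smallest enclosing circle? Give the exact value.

51.25

The farthest pair is A–B with squared distance 205. The circle on this segment as diameter has centre (-1.5, -2) and r² = 205/4 = 51.25.
Check C: distance² to centre = 15.25 ≤ 51.25, so it lies inside.
All remaining points lie in this disk, and no smaller disk contains both endpoints, so this is the minimum enclosing circle.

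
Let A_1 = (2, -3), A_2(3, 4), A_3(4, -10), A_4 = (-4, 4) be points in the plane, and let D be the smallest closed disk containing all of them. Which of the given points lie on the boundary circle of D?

The farthest pair is A_3–A_4 with squared distance 260. The circle on this segment as diameter has centre (0, -3) and r² = 260/4 = 65.
Check A_1: distance² to centre = 4 ≤ 65, so it lies inside.
All remaining points lie in this disk, and no smaller disk contains both endpoints, so this is the minimum enclosing circle.
The points at distance exactly r from the centre are A_3, A_4 — 2 points.

A_3, A_4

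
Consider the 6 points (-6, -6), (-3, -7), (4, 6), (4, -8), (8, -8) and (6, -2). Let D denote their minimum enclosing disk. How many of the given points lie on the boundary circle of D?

The minimum enclosing circle is determined by three boundary points: (-6, -6), (4, 6), (8, -8).
Their circumcentre is (79/47, -105/47) with r² = 161650/2209.
The farthest remaining point (-3, -7) is at distance² 98576/2209 ≤ 161650/2209.
The points at distance exactly r from the centre are (-6, -6), (4, 6), (8, -8) — 3 points.

3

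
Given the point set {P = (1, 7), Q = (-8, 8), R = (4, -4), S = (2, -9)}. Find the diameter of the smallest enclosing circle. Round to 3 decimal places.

The farthest pair is Q–S with squared distance 389. The circle on this segment as diameter has centre (-3, -0.5) and r² = 389/4 = 97.25.
Check P: distance² to centre = 72.25 ≤ 97.25, so it lies inside.
All remaining points lie in this disk, and no smaller disk contains both endpoints, so this is the minimum enclosing circle.
Diameter = 2r = 2√(97.25) ≈ 19.723.

19.723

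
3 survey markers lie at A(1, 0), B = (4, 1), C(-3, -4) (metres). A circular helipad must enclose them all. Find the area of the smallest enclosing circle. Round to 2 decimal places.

58.12

Side lengths²: AB² = 10, AC² = 32, BC² = 74.
Since BC² = 74 ≥ 32 + 10 = 42, the angle opposite BC is not acute, so the smallest enclosing circle has BC as diameter.
Centre = midpoint of BC = (0.5, -1.5), r² = 74/4 = 18.5.
Area = π·r² = π·18.5 ≈ 58.12.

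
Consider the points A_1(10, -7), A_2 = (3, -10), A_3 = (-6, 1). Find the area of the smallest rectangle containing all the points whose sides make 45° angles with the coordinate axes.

In coordinates u = x + y, v = x − y the rectangle is axis-aligned; the map (x,y)→(u,v) scales areas by 2.
u-values: 3, -7, -5; range = 3 − (-7) = 10.
v-values: 17, 13, -7; range = 17 − (-7) = 24.
Area = (10 × 24) / 2 = 120.

120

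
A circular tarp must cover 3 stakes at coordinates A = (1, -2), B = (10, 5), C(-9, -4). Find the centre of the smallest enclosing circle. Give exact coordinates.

(0.5, 0.5)

Side lengths²: AB² = 130, AC² = 104, BC² = 442.
Since BC² = 442 ≥ 130 + 104 = 234, the angle opposite BC is not acute, so the smallest enclosing circle has BC as diameter.
Centre = midpoint of BC = (0.5, 0.5), r² = 442/4 = 110.5.
Centre = (0.5, 0.5).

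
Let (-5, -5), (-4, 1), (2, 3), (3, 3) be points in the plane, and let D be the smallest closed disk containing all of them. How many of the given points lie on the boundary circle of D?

The farthest pair is (-5, -5)–(3, 3) with squared distance 128. The circle on this segment as diameter has centre (-1, -1) and r² = 128/4 = 32.
Check (-4, 1): distance² to centre = 13 ≤ 32, so it lies inside.
All remaining points lie in this disk, and no smaller disk contains both endpoints, so this is the minimum enclosing circle.
The points at distance exactly r from the centre are (-5, -5), (3, 3) — 2 points.

2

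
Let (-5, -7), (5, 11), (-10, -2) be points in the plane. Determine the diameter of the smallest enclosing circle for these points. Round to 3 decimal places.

20.644

Call the three points A, B, C in the order given.
Side lengths²: AB² = 424, AC² = 50, BC² = 394.
Since AB² = 424 < 394 + 50 = 444, the triangle is acute, so the smallest enclosing circle is the circumcircle.
Circumcentre = (-9/14, 33/14), r² = 10441/98.
Diameter = 2r = 2√(10441/98) ≈ 20.644.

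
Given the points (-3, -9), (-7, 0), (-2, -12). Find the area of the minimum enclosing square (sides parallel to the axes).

144

The bounding box has width 5 and height 12.
An axis-aligned square enclosing the set must have side ≥ max(width, height).
So the minimum side is max(5, 12) = 12.
Area = 12² = 144.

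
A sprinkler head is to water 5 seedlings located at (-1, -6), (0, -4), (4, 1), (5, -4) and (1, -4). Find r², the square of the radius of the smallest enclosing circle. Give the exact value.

18.5

By Welzl's lemma the MEC is supported by two points (diametrically opposite) or three points (on a circumcircle).
The farthest pair is (-1, -6)–(4, 1) with squared distance 74. The circle on this segment as diameter has centre (1.5, -2.5) and r² = 74/4 = 18.5.
Check (0, -4): distance² to centre = 4.5 ≤ 18.5, so it lies inside.
All remaining points lie in this disk, and no smaller disk contains both endpoints, so this is the minimum enclosing circle.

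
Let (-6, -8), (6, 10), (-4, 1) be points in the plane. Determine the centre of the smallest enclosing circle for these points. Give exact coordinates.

(0, 1)

Call the three points A, B, C in the order given.
Side lengths²: AB² = 468, AC² = 85, BC² = 181.
Since AB² = 468 ≥ 181 + 85 = 266, the angle opposite AB is not acute, so the smallest enclosing circle has AB as diameter.
Centre = midpoint of AB = (0, 1), r² = 468/4 = 117.
Centre = (0, 1).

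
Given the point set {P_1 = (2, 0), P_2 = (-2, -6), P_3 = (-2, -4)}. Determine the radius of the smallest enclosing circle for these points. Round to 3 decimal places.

Side lengths²: P_1P_2² = 52, P_1P_3² = 32, P_2P_3² = 4.
Since P_1P_2² = 52 ≥ 32 + 4 = 36, the angle opposite P_1P_2 is not acute, so the smallest enclosing circle has P_1P_2 as diameter.
Centre = midpoint of P_1P_2 = (0, -3), r² = 52/4 = 13.
r = √13 ≈ 3.606.

3.606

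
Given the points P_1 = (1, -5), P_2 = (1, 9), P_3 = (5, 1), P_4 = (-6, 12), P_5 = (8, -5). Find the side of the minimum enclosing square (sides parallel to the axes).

The bounding box has width 14 and height 17.
An axis-aligned square enclosing the set must have side ≥ max(width, height).
So the minimum side is max(14, 17) = 17.

17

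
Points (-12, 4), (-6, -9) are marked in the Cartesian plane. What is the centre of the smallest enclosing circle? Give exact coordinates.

The smallest circle enclosing two points has them as diameter endpoints.
Centre = midpoint = (-9, -2.5); r² = |(-12, 4)−(-6, -9)|²/4 = 205/4 = 51.25.
Centre = (-9, -2.5).

(-9, -2.5)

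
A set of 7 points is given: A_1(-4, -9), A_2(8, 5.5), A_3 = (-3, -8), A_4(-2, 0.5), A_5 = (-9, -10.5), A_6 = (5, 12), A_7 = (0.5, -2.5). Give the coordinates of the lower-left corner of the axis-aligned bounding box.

x-range [-9, 8], y-range [-10.5, 12].
The lower-left corner is (-9, -10.5).

(-9, -10.5)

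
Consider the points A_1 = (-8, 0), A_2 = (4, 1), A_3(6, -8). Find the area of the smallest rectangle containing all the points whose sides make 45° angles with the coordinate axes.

143

In coordinates u = x + y, v = x − y the rectangle is axis-aligned; the map (x,y)→(u,v) scales areas by 2.
u-values: -8, 5, -2; range = 5 − (-8) = 13.
v-values: -8, 3, 14; range = 14 − (-8) = 22.
Area = (13 × 22) / 2 = 143.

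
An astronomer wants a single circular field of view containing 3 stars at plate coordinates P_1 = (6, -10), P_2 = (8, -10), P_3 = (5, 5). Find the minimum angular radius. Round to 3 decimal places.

Side lengths²: P_1P_2² = 4, P_1P_3² = 226, P_2P_3² = 234.
Since P_2P_3² = 234 ≥ 226 + 4 = 230, the angle opposite P_2P_3 is not acute, so the smallest enclosing circle has P_2P_3 as diameter.
Centre = midpoint of P_2P_3 = (6.5, -2.5), r² = 234/4 = 58.5.
r = √(58.5) ≈ 7.649.

7.649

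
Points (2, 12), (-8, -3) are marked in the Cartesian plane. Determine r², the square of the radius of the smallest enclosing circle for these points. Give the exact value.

The smallest circle enclosing two points has them as diameter endpoints.
Centre = midpoint = (-3, 4.5); r² = |(2, 12)−(-8, -3)|²/4 = 325/4 = 81.25.

81.25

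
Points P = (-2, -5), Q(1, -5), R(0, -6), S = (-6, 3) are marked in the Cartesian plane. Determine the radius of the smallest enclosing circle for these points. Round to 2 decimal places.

5.41

A smallest enclosing disk is always determined by at most three of the input points on its boundary.
The farthest pair is R–S with squared distance 117. The circle on this segment as diameter has centre (-3, -1.5) and r² = 117/4 = 29.25.
Check P: distance² to centre = 13.25 ≤ 29.25, so it lies inside.
All remaining points lie in this disk, and no smaller disk contains both endpoints, so this is the minimum enclosing circle.
r = √(29.25) ≈ 5.41.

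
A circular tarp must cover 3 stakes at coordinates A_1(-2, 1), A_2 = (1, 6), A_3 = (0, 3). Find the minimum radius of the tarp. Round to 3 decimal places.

Side lengths²: A_1A_2² = 34, A_1A_3² = 8, A_2A_3² = 10.
Since A_1A_2² = 34 ≥ 10 + 8 = 18, the angle opposite A_1A_2 is not acute, so the smallest enclosing circle has A_1A_2 as diameter.
Centre = midpoint of A_1A_2 = (-0.5, 3.5), r² = 34/4 = 8.5.
r = √(8.5) ≈ 2.915.

2.915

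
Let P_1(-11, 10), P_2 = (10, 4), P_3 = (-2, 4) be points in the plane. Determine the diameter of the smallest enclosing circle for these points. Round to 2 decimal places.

21.84

Side lengths²: P_1P_2² = 477, P_1P_3² = 117, P_2P_3² = 144.
Since P_1P_2² = 477 ≥ 144 + 117 = 261, the angle opposite P_1P_2 is not acute, so the smallest enclosing circle has P_1P_2 as diameter.
Centre = midpoint of P_1P_2 = (-0.5, 7), r² = 477/4 = 119.25.
Diameter = 2r = 2√(119.25) ≈ 21.84.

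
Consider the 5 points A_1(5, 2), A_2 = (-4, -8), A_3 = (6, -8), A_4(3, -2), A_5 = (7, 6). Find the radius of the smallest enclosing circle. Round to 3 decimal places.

The farthest pair is A_2–A_5 with squared distance 317. The circle on this segment as diameter has centre (1.5, -1) and r² = 317/4 = 79.25.
Check A_1: distance² to centre = 21.25 ≤ 79.25, so it lies inside.
All remaining points lie in this disk, and no smaller disk contains both endpoints, so this is the minimum enclosing circle.
r = √(79.25) ≈ 8.902.

8.902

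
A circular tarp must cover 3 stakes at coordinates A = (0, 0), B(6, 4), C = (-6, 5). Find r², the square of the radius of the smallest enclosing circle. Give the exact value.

Side lengths²: AB² = 52, AC² = 61, BC² = 145.
Since BC² = 145 ≥ 61 + 52 = 113, the angle opposite BC is not acute, so the smallest enclosing circle has BC as diameter.
Centre = midpoint of BC = (0, 4.5), r² = 145/4 = 36.25.

36.25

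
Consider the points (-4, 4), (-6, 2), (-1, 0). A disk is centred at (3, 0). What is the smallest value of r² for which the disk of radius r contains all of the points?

85

The required radius is the distance from (3, 0) to the farthest point.
Squared distances: 65, 85, 16.
Maximum is 85, attained at (-6, 2).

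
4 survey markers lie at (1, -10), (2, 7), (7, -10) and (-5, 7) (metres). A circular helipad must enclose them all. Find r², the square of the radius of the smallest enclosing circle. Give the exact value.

108.25

A smallest enclosing disk is always determined by at most three of the input points on its boundary.
The farthest pair is (7, -10)–(-5, 7) with squared distance 433. The circle on this segment as diameter has centre (1, -1.5) and r² = 433/4 = 108.25.
Check (1, -10): distance² to centre = 72.25 ≤ 108.25, so it lies inside.
All remaining points lie in this disk, and no smaller disk contains both endpoints, so this is the minimum enclosing circle.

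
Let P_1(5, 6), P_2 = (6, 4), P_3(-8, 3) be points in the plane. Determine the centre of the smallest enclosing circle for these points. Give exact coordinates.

(-1, 3.5)

Side lengths²: P_1P_2² = 5, P_1P_3² = 178, P_2P_3² = 197.
Since P_2P_3² = 197 ≥ 178 + 5 = 183, the angle opposite P_2P_3 is not acute, so the smallest enclosing circle has P_2P_3 as diameter.
Centre = midpoint of P_2P_3 = (-1, 3.5), r² = 197/4 = 49.25.
Centre = (-1, 3.5).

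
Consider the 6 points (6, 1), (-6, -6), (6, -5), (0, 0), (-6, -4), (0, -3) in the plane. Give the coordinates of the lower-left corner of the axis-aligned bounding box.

(-6, -6)

x-range [-6, 6], y-range [-6, 1].
The lower-left corner is (-6, -6).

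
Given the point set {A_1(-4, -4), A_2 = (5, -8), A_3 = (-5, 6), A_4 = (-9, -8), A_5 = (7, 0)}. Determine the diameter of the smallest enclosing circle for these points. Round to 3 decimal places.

18.200

The minimum enclosing circle of a finite set is fixed by two of the points (as a diameter) or three (as a circumcircle).
The minimum enclosing circle is determined by three boundary points: A_3, A_4, A_5.
Their circumcentre is (-1.75, -2.5) with r² = 82.8125.
The farthest remaining point A_2 is at distance² 75.8125 ≤ 82.8125.
Diameter = 2r = 2√(82.8125) ≈ 18.200.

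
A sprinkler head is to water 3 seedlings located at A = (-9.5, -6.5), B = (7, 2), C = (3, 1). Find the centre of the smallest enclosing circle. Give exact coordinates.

(-1.25, -2.25)

Side lengths²: AB² = 344.5, AC² = 212.5, BC² = 17.
Since AB² = 344.5 ≥ 212.5 + 17 = 229.5, the angle opposite AB is not acute, so the smallest enclosing circle has AB as diameter.
Centre = midpoint of AB = (-1.25, -2.25), r² = 344.5/4 = 86.125.
Centre = (-1.25, -2.25).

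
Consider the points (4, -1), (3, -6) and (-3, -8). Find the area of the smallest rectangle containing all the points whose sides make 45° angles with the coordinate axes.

In coordinates u = x + y, v = x − y the rectangle is axis-aligned; the map (x,y)→(u,v) scales areas by 2.
u-values: 3, -3, -11; range = 3 − (-11) = 14.
v-values: 5, 9, 5; range = 9 − 5 = 4.
Area = (14 × 4) / 2 = 28.

28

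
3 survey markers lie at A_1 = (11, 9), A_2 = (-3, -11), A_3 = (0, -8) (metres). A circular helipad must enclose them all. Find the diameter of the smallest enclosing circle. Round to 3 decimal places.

24.413

Side lengths²: A_1A_2² = 596, A_1A_3² = 410, A_2A_3² = 18.
Since A_1A_2² = 596 ≥ 410 + 18 = 428, the angle opposite A_1A_2 is not acute, so the smallest enclosing circle has A_1A_2 as diameter.
Centre = midpoint of A_1A_2 = (4, -1), r² = 596/4 = 149.
Diameter = 2r = 2√149 ≈ 24.413.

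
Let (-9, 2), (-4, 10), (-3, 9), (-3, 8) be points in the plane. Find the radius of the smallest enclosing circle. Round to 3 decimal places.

A smallest enclosing disk is always determined by at most three of the input points on its boundary.
The farthest pair is (-9, 2)–(-4, 10) with squared distance 89. The circle on this segment as diameter has centre (-6.5, 6) and r² = 89/4 = 22.25.
Check (-3, 9): distance² to centre = 21.25 ≤ 22.25, so it lies inside.
All remaining points lie in this disk, and no smaller disk contains both endpoints, so this is the minimum enclosing circle.
r = √(22.25) ≈ 4.717.

4.717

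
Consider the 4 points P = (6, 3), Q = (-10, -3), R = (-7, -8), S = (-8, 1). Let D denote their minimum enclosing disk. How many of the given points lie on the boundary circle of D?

A smallest enclosing disk is always determined by at most three of the input points on its boundary.
The minimum enclosing circle is determined by three boundary points: P, Q, R.
Their circumcentre is (-74/49, -64/49) with r² = 179945/2401.
The farthest remaining point S is at distance² 113893/2401 ≤ 179945/2401.
The points at distance exactly r from the centre are P, Q, R — 3 points.

3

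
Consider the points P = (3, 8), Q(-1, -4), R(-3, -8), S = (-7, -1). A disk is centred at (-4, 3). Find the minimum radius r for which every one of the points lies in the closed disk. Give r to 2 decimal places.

The required radius is the distance from (-4, 3) to the farthest point.
Squared distances: 74, 58, 122, 25.
Maximum is 122, attained at R.
r = √122 ≈ 11.05.

11.05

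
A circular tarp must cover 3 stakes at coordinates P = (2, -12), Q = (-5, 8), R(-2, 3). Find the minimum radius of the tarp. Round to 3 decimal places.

Side lengths²: PQ² = 449, PR² = 241, QR² = 34.
Since PQ² = 449 ≥ 241 + 34 = 275, the angle opposite PQ is not acute, so the smallest enclosing circle has PQ as diameter.
Centre = midpoint of PQ = (-1.5, -2), r² = 449/4 = 112.25.
r = √(112.25) ≈ 10.595.

10.595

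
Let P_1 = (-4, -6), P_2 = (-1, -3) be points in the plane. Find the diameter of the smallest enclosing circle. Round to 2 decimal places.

4.24

The smallest circle enclosing two points has them as diameter endpoints.
Centre = midpoint = (-2.5, -4.5); r² = |P_1P_2|²/4 = 18/4 = 4.5.
Diameter = 2r = 2√(4.5) ≈ 4.24.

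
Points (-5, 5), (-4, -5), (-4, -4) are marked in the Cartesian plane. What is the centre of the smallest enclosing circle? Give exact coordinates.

(-4.5, 0)

Call the three points A, B, C in the order given.
Side lengths²: AB² = 101, AC² = 82, BC² = 1.
Since AB² = 101 ≥ 82 + 1 = 83, the angle opposite AB is not acute, so the smallest enclosing circle has AB as diameter.
Centre = midpoint of AB = (-4.5, 0), r² = 101/4 = 25.25.
Centre = (-4.5, 0).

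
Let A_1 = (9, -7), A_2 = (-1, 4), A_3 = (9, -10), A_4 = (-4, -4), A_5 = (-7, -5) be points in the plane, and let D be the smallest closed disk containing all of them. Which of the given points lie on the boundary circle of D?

A_2, A_3, A_5

The minimum enclosing circle is determined by three boundary points: A_2, A_3, A_5.
Their circumcentre is (113/58, -259/58) with r² = 135161/1682.
The farthest remaining point A_1 is at distance² 94445/1682 ≤ 135161/1682.
The points at distance exactly r from the centre are A_2, A_3, A_5 — 3 points.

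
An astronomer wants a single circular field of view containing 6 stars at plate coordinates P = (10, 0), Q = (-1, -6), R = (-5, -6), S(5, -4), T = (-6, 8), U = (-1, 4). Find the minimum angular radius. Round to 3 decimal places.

9.390

The minimum enclosing circle is determined by three boundary points: P, R, T.
Their circumcentre is (13/18, 13/9) with r² = 28565/324.
The farthest remaining point Q is at distance² 18917/324 ≤ 28565/324.
r = √(28565/324) ≈ 9.390.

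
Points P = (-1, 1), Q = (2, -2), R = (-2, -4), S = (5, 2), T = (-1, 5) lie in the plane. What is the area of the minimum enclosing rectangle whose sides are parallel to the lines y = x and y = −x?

In coordinates u = x + y, v = x − y the rectangle is axis-aligned; the map (x,y)→(u,v) scales areas by 2.
u-values: 0, 0, -6, 7, 4; range = 7 − (-6) = 13.
v-values: -2, 4, 2, 3, -6; range = 4 − (-6) = 10.
Area = (13 × 10) / 2 = 65.

65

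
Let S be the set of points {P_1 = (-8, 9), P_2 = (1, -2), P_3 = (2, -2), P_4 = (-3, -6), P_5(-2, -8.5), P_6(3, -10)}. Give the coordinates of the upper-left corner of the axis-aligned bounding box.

x-range [-8, 3], y-range [-10, 9].
The upper-left corner is (-8, 9).

(-8, 9)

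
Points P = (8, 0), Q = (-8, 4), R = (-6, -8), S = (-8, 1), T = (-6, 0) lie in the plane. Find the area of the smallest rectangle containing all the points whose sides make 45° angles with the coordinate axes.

220

In coordinates u = x + y, v = x − y the rectangle is axis-aligned; the map (x,y)→(u,v) scales areas by 2.
u-values: 8, -4, -14, -7, -6; range = 8 − (-14) = 22.
v-values: 8, -12, 2, -9, -6; range = 8 − (-12) = 20.
Area = (22 × 20) / 2 = 220.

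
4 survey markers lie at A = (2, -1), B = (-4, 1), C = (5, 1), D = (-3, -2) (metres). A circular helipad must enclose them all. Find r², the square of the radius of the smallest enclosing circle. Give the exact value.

365/18

By Welzl's lemma the MEC is supported by two points (diametrically opposite) or three points (on a circumcircle).
The minimum enclosing circle is determined by three boundary points: B, C, D.
Their circumcentre is (0.5, 5/6) with r² = 365/18.
The farthest remaining point A is at distance² 101/18 ≤ 365/18.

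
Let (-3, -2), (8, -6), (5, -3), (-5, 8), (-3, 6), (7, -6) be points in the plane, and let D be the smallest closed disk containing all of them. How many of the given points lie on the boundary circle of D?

2

The farthest pair is (8, -6)–(-5, 8) with squared distance 365. The circle on this segment as diameter has centre (1.5, 1) and r² = 365/4 = 91.25.
Check (-3, -2): distance² to centre = 29.25 ≤ 91.25, so it lies inside.
All remaining points lie in this disk, and no smaller disk contains both endpoints, so this is the minimum enclosing circle.
The points at distance exactly r from the centre are (8, -6), (-5, 8) — 2 points.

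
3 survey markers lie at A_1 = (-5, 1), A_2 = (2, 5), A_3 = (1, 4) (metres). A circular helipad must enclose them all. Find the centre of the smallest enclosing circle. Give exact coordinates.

(-1.5, 3)

Side lengths²: A_1A_2² = 65, A_1A_3² = 45, A_2A_3² = 2.
Since A_1A_2² = 65 ≥ 45 + 2 = 47, the angle opposite A_1A_2 is not acute, so the smallest enclosing circle has A_1A_2 as diameter.
Centre = midpoint of A_1A_2 = (-1.5, 3), r² = 65/4 = 16.25.
Centre = (-1.5, 3).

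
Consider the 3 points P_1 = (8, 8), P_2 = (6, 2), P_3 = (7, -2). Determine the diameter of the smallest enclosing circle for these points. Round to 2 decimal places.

10.05

Side lengths²: P_1P_2² = 40, P_1P_3² = 101, P_2P_3² = 17.
Since P_1P_3² = 101 ≥ 40 + 17 = 57, the angle opposite P_1P_3 is not acute, so the smallest enclosing circle has P_1P_3 as diameter.
Centre = midpoint of P_1P_3 = (7.5, 3), r² = 101/4 = 25.25.
Diameter = 2r = 2√(25.25) ≈ 10.05.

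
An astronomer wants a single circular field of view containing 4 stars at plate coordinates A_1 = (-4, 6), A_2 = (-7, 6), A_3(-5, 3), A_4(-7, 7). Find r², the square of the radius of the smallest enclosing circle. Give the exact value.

5

By Welzl's lemma the MEC is supported by two points (diametrically opposite) or three points (on a circumcircle).
The farthest pair is A_3–A_4 with squared distance 20. The circle on this segment as diameter has centre (-6, 5) and r² = 20/4 = 5.
Check A_1: distance² to centre = 5 ≤ 5, so it lies inside.
All remaining points lie in this disk, and no smaller disk contains both endpoints, so this is the minimum enclosing circle.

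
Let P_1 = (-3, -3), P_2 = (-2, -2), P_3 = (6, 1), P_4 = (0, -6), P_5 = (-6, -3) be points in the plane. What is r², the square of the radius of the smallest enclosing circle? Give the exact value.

The farthest pair is P_3–P_5 with squared distance 160. The circle on this segment as diameter has centre (0, -1) and r² = 160/4 = 40.
Check P_1: distance² to centre = 13 ≤ 40, so it lies inside.
All remaining points lie in this disk, and no smaller disk contains both endpoints, so this is the minimum enclosing circle.

40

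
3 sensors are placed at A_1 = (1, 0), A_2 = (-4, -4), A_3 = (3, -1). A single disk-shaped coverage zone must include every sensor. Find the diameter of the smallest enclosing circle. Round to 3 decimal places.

Side lengths²: A_1A_2² = 41, A_1A_3² = 5, A_2A_3² = 58.
Since A_2A_3² = 58 ≥ 41 + 5 = 46, the angle opposite A_2A_3 is not acute, so the smallest enclosing circle has A_2A_3 as diameter.
Centre = midpoint of A_2A_3 = (-0.5, -2.5), r² = 58/4 = 14.5.
Diameter = 2r = 2√(14.5) ≈ 7.616.

7.616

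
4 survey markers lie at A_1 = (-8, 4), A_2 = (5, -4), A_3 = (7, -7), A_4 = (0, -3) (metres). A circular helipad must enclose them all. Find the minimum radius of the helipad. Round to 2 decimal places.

A smallest enclosing disk is always determined by at most three of the input points on its boundary.
The farthest pair is A_1–A_3 with squared distance 346. The circle on this segment as diameter has centre (-0.5, -1.5) and r² = 346/4 = 86.5.
Check A_2: distance² to centre = 36.5 ≤ 86.5, so it lies inside.
All remaining points lie in this disk, and no smaller disk contains both endpoints, so this is the minimum enclosing circle.
r = √(86.5) ≈ 9.30.

9.30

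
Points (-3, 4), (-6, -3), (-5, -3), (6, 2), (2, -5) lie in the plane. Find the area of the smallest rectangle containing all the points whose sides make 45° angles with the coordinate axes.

119

In coordinates u = x + y, v = x − y the rectangle is axis-aligned; the map (x,y)→(u,v) scales areas by 2.
u-values: 1, -9, -8, 8, -3; range = 8 − (-9) = 17.
v-values: -7, -3, -2, 4, 7; range = 7 − (-7) = 14.
Area = (17 × 14) / 2 = 119.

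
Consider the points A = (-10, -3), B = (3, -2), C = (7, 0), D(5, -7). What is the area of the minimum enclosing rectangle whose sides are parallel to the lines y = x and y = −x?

In coordinates u = x + y, v = x − y the rectangle is axis-aligned; the map (x,y)→(u,v) scales areas by 2.
u-values: -13, 1, 7, -2; range = 7 − (-13) = 20.
v-values: -7, 5, 7, 12; range = 12 − (-7) = 19.
Area = (20 × 19) / 2 = 190.

190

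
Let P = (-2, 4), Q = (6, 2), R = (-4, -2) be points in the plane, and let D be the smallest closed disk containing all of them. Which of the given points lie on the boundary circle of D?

Q, R

Side lengths²: PQ² = 68, PR² = 40, QR² = 116.
Since QR² = 116 ≥ 68 + 40 = 108, the angle opposite QR is not acute, so the smallest enclosing circle has QR as diameter.
Centre = midpoint of QR = (1, 0), r² = 116/4 = 29.
The points at distance exactly r from the centre are Q, R — 2 points.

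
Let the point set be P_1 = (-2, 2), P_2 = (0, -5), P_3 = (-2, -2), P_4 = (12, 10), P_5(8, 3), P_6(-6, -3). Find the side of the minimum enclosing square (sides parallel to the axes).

18

The bounding box has width 18 and height 15.
An axis-aligned square enclosing the set must have side ≥ max(width, height).
So the minimum side is max(18, 15) = 18.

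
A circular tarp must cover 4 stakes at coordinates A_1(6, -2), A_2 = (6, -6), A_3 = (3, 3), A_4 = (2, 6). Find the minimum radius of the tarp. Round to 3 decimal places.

6.325

The farthest pair is A_2–A_4 with squared distance 160. The circle on this segment as diameter has centre (4, 0) and r² = 160/4 = 40.
Check A_1: distance² to centre = 8 ≤ 40, so it lies inside.
All remaining points lie in this disk, and no smaller disk contains both endpoints, so this is the minimum enclosing circle.
r = √40 ≈ 6.325.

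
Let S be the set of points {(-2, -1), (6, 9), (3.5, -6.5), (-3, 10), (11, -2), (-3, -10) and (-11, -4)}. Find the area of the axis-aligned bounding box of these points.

x ranges over [-11, 11], width 22.
y ranges over [-10, 10], height 20.
Area = 22 × 20 = 440.

440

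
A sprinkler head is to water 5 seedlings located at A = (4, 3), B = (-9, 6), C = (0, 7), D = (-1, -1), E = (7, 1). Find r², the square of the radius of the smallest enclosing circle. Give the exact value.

70.25

The farthest pair is B–E with squared distance 281. The circle on this segment as diameter has centre (-1, 3.5) and r² = 281/4 = 70.25.
Check A: distance² to centre = 25.25 ≤ 70.25, so it lies inside.
All remaining points lie in this disk, and no smaller disk contains both endpoints, so this is the minimum enclosing circle.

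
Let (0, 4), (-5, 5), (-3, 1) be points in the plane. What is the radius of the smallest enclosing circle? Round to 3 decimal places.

2.687

Call the three points A, B, C in the order given.
Side lengths²: AB² = 26, AC² = 18, BC² = 20.
Since AB² = 26 < 20 + 18 = 38, the triangle is acute, so the smallest enclosing circle is the circumcircle.
Circumcentre = (-8/3, 11/3), r² = 65/9.
r = √(65/9) ≈ 2.687.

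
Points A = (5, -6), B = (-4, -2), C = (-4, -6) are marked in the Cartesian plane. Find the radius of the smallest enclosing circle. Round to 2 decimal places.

4.92

Side lengths²: AB² = 97, AC² = 81, BC² = 16.
Since AB² = 97 ≥ 81 + 16 = 97, the angle opposite AB is not acute, so the smallest enclosing circle has AB as diameter.
Centre = midpoint of AB = (0.5, -4), r² = 97/4 = 24.25.
r = √(24.25) ≈ 4.92.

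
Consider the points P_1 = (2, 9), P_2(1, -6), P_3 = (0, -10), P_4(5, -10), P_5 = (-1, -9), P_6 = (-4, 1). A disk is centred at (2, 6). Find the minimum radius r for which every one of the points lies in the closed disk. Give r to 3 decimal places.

The required radius is the distance from (2, 6) to the farthest point.
Squared distances: 9, 145, 260, 265, 234, 61.
Maximum is 265, attained at P_4.
r = √265 ≈ 16.279.

16.279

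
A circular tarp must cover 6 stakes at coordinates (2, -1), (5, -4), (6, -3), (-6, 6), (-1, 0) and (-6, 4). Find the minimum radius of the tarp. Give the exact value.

7.5

The minimum enclosing circle of a finite set is fixed by two of the points (as a diameter) or three (as a circumcircle).
The farthest pair is (6, -3)–(-6, 6) with squared distance 225. The circle on this segment as diameter has centre (0, 1.5) and r² = 225/4 = 56.25.
Check (2, -1): distance² to centre = 10.25 ≤ 56.25, so it lies inside.
All remaining points lie in this disk, and no smaller disk contains both endpoints, so this is the minimum enclosing circle.
r = √(56.25) = 7.5.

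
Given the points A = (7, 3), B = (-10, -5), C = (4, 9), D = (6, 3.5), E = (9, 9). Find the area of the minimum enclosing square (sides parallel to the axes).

The bounding box has width 19 and height 14.
An axis-aligned square enclosing the set must have side ≥ max(width, height).
So the minimum side is max(19, 14) = 19.
Area = 19² = 361.

361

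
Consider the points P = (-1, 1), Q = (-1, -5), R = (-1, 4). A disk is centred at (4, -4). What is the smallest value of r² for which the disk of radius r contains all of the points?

89

The required radius is the distance from (4, -4) to the farthest point.
Squared distances: 50, 26, 89.
Maximum is 89, attained at R.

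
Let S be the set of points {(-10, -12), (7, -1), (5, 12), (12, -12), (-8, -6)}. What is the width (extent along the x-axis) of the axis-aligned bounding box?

22

max x = 12, min x = -10, so width = 22.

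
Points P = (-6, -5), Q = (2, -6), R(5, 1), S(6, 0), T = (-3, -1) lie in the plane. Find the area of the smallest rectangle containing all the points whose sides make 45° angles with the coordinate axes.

85

In coordinates u = x + y, v = x − y the rectangle is axis-aligned; the map (x,y)→(u,v) scales areas by 2.
u-values: -11, -4, 6, 6, -4; range = 6 − (-11) = 17.
v-values: -1, 8, 4, 6, -2; range = 8 − (-2) = 10.
Area = (17 × 10) / 2 = 85.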